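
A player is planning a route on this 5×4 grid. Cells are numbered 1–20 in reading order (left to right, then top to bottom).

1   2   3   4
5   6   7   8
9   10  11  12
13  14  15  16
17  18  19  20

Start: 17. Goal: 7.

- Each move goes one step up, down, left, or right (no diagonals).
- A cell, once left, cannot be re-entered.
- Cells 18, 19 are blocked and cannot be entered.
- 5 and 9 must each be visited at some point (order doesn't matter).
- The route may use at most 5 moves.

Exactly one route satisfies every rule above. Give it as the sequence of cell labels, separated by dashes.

17 - 13 - 9 - 5 - 6 - 7

The budget equals the shortest possible length, so every move has to be on a shortest route through the required cells.
Route from 17: up 3 to 5, right 2 to 7 — 5 moves in all.
Check: all required cells visited; 5 ≤ 5 moves.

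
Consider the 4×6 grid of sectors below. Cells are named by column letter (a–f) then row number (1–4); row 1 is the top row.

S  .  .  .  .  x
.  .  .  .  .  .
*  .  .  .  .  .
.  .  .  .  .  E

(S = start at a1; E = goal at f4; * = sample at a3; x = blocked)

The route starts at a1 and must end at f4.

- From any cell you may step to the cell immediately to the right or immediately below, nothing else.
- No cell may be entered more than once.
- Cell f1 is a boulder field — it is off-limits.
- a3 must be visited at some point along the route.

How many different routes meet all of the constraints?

A right/down-only route from a1 to f4 makes exactly 3 down-moves and 5 right-moves in some order.
With no other constraints that would be C(8,3) = 56 routes.
Split at a3 and multiply the segment counts (each segment already excludes blocked cells): a1→a3: 1; a3→f4: 6; product = 6.
That gives 6 routes.

6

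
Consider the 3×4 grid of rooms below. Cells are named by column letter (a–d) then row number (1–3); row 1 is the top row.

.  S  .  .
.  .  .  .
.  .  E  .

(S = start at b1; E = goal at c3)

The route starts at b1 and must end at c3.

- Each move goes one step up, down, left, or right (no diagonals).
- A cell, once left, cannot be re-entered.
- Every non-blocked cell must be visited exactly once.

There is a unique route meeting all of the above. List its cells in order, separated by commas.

b1, a1, a2, a3, b3, b2, c2, c1, d1, d2, d3, c3

Need to visit all 12 open cells exactly once, starting at b1 and ending at c3.
Cell d3 has only two open neighbours (d2 and c3), so the path must pass straight through it: one of those is the cell it's entered from and the other is where it exits.
Route from b1: left 1 to a1, down 2 to a3, right 1 to b3, up 1 to b2, right 1 to c2, up 1 to c1, right 1 to d1, down 2 to d3, left 1 to c3 — 11 moves in all.
Check: all 12 open cells covered.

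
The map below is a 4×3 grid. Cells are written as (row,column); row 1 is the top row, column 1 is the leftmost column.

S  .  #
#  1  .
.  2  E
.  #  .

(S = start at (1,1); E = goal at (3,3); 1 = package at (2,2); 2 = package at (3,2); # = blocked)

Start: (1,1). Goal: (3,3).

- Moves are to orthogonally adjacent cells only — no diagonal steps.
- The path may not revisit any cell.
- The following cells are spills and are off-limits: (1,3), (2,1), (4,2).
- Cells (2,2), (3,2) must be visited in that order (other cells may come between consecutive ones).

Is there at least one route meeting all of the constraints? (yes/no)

One route that works: (1,1) → (1,2) → (2,2) → (3,2) → (3,3).

yes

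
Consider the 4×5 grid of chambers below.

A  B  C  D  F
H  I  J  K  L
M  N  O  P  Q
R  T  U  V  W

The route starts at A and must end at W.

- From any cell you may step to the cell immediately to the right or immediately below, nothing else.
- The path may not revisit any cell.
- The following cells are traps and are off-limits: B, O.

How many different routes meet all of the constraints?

6

A right/down-only route from A to W makes exactly 3 down-moves and 4 right-moves in some order.
With no other constraints that would be C(7,3) = 35 routes.
Subtract routes through each blocked cell (inclusion–exclusion for overlaps): − through B: 20 − through O: 18 + through B&O: 9 → 6.
That gives 6 routes.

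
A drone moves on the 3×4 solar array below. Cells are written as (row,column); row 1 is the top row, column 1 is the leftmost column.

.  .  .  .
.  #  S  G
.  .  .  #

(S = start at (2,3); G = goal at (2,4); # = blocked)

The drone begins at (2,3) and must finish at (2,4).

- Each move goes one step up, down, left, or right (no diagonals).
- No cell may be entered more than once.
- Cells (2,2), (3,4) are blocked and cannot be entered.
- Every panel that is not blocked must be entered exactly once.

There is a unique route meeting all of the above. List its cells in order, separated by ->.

Need to visit all 10 open cells exactly once, starting at (2,3) and ending at (2,4).
Cell (3,1) has only two open neighbours ((2,1) and (3,2)), so the path must pass straight through it: one of those is the cell it's entered from and the other is where it exits.
Route from (2,3): down 1 to (3,3), left 2 to (3,1), up 2 to (1,1), right 3 to (1,4), down 1 to (2,4) — 9 moves in all.
Check: all 10 open cells covered.

(2,3) -> (3,3) -> (3,2) -> (3,1) -> (2,1) -> (1,1) -> (1,2) -> (1,3) -> (1,4) -> (2,4)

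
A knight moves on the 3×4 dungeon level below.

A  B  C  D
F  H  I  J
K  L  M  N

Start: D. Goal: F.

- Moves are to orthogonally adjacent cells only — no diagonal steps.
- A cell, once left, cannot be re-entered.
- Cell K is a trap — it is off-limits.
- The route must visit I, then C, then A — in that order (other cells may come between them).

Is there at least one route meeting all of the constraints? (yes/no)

One route that works: D → J → I → C → B → A → F.

yes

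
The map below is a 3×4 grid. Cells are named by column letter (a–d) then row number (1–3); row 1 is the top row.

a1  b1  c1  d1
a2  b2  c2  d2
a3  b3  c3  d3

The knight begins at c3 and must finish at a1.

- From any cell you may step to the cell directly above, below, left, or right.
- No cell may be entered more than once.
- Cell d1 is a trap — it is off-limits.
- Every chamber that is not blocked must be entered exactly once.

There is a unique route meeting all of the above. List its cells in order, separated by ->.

c3 -> d3 -> d2 -> c2 -> c1 -> b1 -> b2 -> b3 -> a3 -> a2 -> a1

Need to visit all 11 open cells exactly once, starting at c3 and ending at a1.
Route from c3: right 1 to d3, up 1 to d2, left 1 to c2, up 1 to c1, left 1 to b1, down 2 to b3, left 1 to a3, up 2 to a1 — 10 moves in all.
Check: all 11 open cells covered.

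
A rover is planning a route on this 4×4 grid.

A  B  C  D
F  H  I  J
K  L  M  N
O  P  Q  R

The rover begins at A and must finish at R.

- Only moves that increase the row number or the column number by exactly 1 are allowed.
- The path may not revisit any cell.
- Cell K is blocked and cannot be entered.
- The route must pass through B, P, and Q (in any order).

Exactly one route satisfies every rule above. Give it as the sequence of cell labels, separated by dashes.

Moves only go right or down, so the column and row indices never decrease.
Route from A: right 1 to B, down 3 to P, right 2 to R — 6 moves in all.
Check: all required cells visited.

A - B - H - L - P - Q - R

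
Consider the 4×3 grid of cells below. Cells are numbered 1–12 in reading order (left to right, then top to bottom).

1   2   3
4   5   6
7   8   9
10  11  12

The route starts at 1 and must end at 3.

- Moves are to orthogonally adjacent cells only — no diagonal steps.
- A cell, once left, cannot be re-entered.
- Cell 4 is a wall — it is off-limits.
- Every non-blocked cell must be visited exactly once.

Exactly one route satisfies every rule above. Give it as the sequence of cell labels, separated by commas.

1, 2, 5, 8, 7, 10, 11, 12, 9, 6, 3

Need to visit all 11 open cells exactly once, starting at 1 and ending at 3.
Route from 1: right to 2, 2× down (reaching 8), left to 7, down to 10, 2× right (reaching 12), 3× up (reaching 3) — 10 moves in all.
Check: all 11 open cells covered.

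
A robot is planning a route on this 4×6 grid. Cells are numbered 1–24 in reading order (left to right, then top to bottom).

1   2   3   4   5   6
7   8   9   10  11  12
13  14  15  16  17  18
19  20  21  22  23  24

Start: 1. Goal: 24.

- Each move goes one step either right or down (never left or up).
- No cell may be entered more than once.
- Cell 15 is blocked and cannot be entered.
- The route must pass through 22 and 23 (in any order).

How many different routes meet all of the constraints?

8

A right/down-only route from 1 to 24 makes exactly 3 down-moves and 5 right-moves in some order.
With no other constraints that would be C(8,3) = 56 routes.
A monotone route can only reach the required cells in the order 22, 23, so split there and multiply the segment counts (each segment already excludes blocked cells): 1→22: 8; 22→23: 1; 23→24: 1; product = 8.
That gives 8 routes.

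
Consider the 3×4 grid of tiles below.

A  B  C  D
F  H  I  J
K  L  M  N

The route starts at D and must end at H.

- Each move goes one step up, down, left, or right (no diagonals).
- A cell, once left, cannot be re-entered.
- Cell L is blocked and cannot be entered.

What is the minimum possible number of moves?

The Manhattan distance from D to H is |1−2| + |4−2| = 3, so at least 3 moves are needed.
A route of 3 moves achieves this: D → J → I → H.
Since 3 matches the lower bound, it is optimal.

3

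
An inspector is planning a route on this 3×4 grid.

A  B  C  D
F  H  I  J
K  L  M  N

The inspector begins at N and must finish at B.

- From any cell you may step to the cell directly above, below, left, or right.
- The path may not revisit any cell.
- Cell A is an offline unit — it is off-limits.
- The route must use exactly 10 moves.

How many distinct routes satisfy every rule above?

2

Need simple routes of exactly 10 moves from N to B (Manhattan distance 4, so 3 moves are spent on a detour and 3 undoing it).
Enumerating: N J D C I M L K F H B | N M L K F H I J D C B.
That gives 2 routes.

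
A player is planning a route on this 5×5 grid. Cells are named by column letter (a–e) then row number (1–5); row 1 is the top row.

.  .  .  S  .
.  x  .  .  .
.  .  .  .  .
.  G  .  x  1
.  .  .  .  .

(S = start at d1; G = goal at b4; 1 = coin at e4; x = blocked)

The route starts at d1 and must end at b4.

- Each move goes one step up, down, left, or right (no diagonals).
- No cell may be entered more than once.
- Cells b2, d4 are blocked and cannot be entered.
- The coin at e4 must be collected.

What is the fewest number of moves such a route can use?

9

Any route passes through e4 somewhere between d1 and b4. Summing Manhattan distances along the two legs (d1 → e4 → b4) gives a lower bound of 4 + 3 = 7 moves.
That bound ignores the blocked cells. Measuring each leg by the fewest moves that actually steer around them (d1→e4: 4; e4→b4: 5) raises the lower bound to 9.
A route of 9 moves exists: d1 → d2 → d3 → e3 → e4 → e5 → d5 → c5 → c4 → b4.
Since 9 matches that lower bound, it is optimal.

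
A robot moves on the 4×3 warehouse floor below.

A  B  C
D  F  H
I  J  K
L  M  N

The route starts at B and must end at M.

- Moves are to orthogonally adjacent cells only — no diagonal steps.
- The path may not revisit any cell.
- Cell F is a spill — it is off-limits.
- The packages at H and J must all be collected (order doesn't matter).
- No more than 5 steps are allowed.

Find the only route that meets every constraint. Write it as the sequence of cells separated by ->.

B -> C -> H -> K -> J -> M

The 5-move cap with required stops at H, J leaves no slack for detours.
Route from B: right 1 to C, down 2 to K, left 1 to J, down 1 to M — 5 moves in all.
Check: all required cells visited; 5 ≤ 5 moves.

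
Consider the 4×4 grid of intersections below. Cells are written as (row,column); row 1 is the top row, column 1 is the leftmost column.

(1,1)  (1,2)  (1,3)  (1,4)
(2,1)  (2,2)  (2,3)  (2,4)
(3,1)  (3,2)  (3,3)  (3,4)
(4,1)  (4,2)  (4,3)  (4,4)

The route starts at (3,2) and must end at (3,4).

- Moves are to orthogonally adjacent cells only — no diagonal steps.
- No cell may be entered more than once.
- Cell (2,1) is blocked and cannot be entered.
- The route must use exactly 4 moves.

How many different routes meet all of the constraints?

6

Need simple routes of exactly 4 moves from (3,2) to (3,4) (Manhattan distance 2, so 1 moves are spent on a detour and 1 undoing it).
Enumerating: (3,2) (2,2) (2,3) (3,3) (3,4) | (3,2) (2,2) (2,3) (2,4) (3,4) | (3,2) (4,2) (4,3) (3,3) (3,4) | (3,2) (4,2) (4,3) (4,4) (3,4) | (3,2) (3,3) (2,3) (2,4) (3,4) | (3,2) (3,3) (4,3) (4,4) (3,4).
That gives 6 routes.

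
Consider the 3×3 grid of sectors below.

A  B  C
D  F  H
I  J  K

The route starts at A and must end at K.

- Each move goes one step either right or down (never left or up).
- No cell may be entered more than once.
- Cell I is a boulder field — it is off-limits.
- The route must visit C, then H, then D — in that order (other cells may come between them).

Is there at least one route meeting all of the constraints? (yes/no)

no

D lies to the left of H, so going from H to D would need a leftward move — but moves only go right/down, so H cannot be visited before D.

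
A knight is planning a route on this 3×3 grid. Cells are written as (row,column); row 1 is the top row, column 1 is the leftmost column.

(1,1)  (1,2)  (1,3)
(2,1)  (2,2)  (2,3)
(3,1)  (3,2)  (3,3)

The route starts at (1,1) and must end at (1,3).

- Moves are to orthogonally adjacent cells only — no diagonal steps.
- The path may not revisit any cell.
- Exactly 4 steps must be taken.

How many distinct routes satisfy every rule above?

Need simple routes of exactly 4 moves from (1,1) to (1,3) (Manhattan distance 2, so 1 moves are spent on a detour and 1 undoing it).
Enumerating: (1,1) (2,1) (2,2) (1,2) (1,3) | (1,1) (2,1) (2,2) (2,3) (1,3) | (1,1) (1,2) (2,2) (2,3) (1,3).
That gives 3 routes.

3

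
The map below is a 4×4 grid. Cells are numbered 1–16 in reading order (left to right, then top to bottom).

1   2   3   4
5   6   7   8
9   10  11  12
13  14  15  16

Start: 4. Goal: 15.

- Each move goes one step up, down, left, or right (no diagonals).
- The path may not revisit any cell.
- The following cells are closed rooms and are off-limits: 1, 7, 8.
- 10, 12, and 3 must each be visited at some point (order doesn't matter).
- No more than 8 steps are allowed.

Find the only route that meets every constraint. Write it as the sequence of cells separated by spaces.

4 3 2 6 10 11 12 16 15

The budget equals the shortest possible length, so every move has to be on a shortest route through the required cells.
Route from 4: 2× left (reaching 2), 2× down (reaching 10), 2× right (reaching 12), down to 16, left to 15 — 8 moves in all.
Check: all required cells visited; 8 ≤ 8 moves.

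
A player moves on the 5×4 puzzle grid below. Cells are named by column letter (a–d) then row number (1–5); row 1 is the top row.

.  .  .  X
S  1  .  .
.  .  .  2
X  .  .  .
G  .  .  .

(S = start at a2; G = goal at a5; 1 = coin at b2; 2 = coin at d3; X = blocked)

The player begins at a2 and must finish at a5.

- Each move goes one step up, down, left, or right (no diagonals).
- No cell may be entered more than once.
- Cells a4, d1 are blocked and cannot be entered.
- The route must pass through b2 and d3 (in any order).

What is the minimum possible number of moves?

Any route passes through b2 and d3 in some order between a2 and a5. Summing Manhattan distances along each leg and taking the cheapest ordering (a2 → b2 → d3 → a5) gives a lower bound of 1 + 3 + 5 = 9 moves.
A route of 9 moves achieves this: a2 → b2 → b3 → c3 → d3 → d4 → d5 → c5 → b5 → a5.
Since 9 matches the lower bound, it is optimal.

9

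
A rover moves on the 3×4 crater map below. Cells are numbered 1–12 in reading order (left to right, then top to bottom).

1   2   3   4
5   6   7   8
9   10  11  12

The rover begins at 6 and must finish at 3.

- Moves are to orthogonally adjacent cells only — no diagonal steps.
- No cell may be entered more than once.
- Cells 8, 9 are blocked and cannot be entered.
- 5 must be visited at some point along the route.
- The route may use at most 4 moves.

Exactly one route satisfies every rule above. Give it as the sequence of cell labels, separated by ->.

The 4-move cap with required stops at 5 leaves no slack for detours.
Route from 6: left to 5, up to 1, 2× right (reaching 3) — 4 moves in all.
Check: all required cells visited; 4 ≤ 4 moves.

6 -> 5 -> 1 -> 2 -> 3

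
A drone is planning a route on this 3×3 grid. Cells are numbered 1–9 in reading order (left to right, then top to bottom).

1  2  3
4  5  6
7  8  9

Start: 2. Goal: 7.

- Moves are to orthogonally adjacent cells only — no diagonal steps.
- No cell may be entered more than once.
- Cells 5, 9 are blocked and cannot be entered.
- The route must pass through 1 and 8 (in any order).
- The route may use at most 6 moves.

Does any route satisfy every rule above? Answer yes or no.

8 must be visited but has only one open neighbour (7), and it is neither the start nor the goal — the route would have to enter and leave through 7, re-entering it.

no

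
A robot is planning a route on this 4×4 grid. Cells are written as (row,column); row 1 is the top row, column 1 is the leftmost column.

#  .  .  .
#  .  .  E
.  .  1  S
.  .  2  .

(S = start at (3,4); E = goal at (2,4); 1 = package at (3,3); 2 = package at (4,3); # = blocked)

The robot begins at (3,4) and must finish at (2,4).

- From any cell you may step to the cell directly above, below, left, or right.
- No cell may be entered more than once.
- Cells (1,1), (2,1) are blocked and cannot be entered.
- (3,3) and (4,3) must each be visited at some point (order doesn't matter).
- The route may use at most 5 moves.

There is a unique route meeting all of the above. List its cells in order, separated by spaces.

The 5-move cap with required stops at (3,3), (4,3) leaves no slack for detours.
Route from (3,4): down 1 to (4,4), left 1 to (4,3), up 2 to (2,3), right 1 to (2,4) — 5 moves in all.
Check: all required cells visited; 5 ≤ 5 moves.

(3,4) (4,4) (4,3) (3,3) (2,3) (2,4)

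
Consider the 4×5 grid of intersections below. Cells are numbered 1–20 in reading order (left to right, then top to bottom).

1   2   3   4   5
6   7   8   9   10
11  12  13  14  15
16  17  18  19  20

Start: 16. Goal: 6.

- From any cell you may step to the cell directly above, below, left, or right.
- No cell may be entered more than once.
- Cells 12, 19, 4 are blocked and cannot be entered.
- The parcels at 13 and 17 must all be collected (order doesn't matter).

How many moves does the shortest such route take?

Any route passes through 13 and 17 in some order between 16 and 6. Summing Manhattan distances along each leg and taking the cheapest ordering (16 → 17 → 13 → 6) gives a lower bound of 1 + 2 + 3 = 6 moves.
A route of 6 moves achieves this: 16 → 17 → 18 → 13 → 8 → 7 → 6.
Since 6 matches the lower bound, it is optimal.

6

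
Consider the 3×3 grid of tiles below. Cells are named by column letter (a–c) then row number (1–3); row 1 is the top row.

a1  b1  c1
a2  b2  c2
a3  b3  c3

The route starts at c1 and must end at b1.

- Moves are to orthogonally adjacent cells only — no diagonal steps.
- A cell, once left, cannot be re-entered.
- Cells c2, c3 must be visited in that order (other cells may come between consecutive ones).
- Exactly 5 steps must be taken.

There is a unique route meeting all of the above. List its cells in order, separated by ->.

c1 -> c2 -> c3 -> b3 -> b2 -> b1

The waypoints must appear in the order c2, c3, with no cell reused.
Route from c1: 2× down (reaching c3), left to b3, 2× up (reaching b1) — 5 moves in all.
Check: order respected (c2 at step 1, c3 at step 2); 5 moves as required.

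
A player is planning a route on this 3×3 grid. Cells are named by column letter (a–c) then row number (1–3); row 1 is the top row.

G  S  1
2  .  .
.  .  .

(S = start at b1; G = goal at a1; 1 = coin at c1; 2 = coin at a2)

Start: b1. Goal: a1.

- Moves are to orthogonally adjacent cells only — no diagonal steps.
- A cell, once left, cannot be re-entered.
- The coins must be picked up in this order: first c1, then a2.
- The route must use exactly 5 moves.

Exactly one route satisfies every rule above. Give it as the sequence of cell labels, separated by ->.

b1 -> c1 -> c2 -> b2 -> a2 -> a1

The waypoints must appear in the order c1, a2, with no cell reused.
Route from b1: right 1 to c1, down 1 to c2, left 2 to a2, up 1 to a1 — 5 moves in all.
Check: order respected (1 at step 1, 2 at step 4); 5 moves as required.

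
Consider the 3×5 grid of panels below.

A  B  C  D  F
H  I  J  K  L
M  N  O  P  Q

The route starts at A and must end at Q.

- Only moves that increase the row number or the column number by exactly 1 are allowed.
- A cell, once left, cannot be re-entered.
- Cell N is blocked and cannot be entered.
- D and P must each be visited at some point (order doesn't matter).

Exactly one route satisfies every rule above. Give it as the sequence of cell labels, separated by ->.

Moves only go right or down, so the column and row indices never decrease.
Route from A: right 3 to D, down 2 to P, right 1 to Q — 6 moves in all.
Check: all required cells visited.

A -> B -> C -> D -> K -> P -> Q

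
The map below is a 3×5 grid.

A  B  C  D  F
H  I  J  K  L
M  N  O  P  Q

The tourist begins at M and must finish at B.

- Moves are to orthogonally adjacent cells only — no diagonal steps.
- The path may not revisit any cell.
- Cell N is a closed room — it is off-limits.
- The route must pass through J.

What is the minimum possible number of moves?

Any route passes through J somewhere between M and B. Summing Manhattan distances along the two legs (M → J → B) gives a lower bound of 3 + 2 = 5 moves.
A route of 5 moves achieves this: M → H → I → J → C → B.
Since 5 matches the lower bound, it is optimal.

5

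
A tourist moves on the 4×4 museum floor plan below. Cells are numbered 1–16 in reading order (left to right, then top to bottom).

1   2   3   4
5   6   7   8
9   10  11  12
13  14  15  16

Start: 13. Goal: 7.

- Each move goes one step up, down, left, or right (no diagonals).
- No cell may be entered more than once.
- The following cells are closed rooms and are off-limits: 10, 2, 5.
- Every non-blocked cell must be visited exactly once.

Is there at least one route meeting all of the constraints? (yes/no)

Cell 6 has only one open neighbour but is neither the start nor the goal, so a Hamiltonian route would have to both enter and leave it through the same neighbour — impossible without revisiting.

no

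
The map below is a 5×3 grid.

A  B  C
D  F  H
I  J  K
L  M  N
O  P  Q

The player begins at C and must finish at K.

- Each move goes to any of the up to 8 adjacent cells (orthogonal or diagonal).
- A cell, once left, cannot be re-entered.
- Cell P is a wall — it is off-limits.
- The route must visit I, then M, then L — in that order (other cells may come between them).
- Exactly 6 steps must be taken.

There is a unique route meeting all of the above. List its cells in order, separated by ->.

C -> F -> I -> M -> L -> J -> K

The waypoints must appear in the order I, M, L, with no cell reused.
Route from C: down-left 2 to I, down-right 1 to M, left 1 to L, up-right 1 to J, right 1 to K — 6 moves in all.
Check: order respected (I at step 2, M at step 3, L at step 4); 6 moves as required.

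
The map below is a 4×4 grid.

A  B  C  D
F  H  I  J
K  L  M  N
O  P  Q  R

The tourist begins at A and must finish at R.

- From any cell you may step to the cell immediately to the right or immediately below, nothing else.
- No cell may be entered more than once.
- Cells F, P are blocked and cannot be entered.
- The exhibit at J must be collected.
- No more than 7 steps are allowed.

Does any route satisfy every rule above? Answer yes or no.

One route that works: A → B → H → I → J → N → R.

yes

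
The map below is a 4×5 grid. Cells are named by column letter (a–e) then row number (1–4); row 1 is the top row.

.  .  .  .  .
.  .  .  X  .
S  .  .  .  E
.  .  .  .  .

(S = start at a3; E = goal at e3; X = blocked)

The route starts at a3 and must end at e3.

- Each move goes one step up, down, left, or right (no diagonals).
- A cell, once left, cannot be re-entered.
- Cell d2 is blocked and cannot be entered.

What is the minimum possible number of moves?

4

The Manhattan distance from a3 to e3 is |3−3| + |1−5| = 4, so at least 4 moves are needed.
A route of 4 moves achieves this: a3 → b3 → c3 → d3 → e3.
Since 4 matches the lower bound, it is optimal.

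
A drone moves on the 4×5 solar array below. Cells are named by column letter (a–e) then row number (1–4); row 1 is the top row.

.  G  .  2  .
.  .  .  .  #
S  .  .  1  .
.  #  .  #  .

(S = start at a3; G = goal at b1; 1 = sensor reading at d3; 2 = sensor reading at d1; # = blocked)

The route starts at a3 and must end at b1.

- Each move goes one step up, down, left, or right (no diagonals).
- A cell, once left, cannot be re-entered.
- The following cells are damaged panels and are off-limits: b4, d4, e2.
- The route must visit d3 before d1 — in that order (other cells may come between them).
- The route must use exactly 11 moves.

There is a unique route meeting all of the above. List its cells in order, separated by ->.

a3 -> b3 -> c3 -> d3 -> d2 -> d1 -> c1 -> c2 -> b2 -> a2 -> a1 -> b1

The waypoints must appear in the order d3, d1, with no cell reused.
Route from a3: right 3 to d3, up 2 to d1, left 1 to c1, down 1 to c2, left 2 to a2, up 1 to a1, right 1 to b1 — 11 moves in all.
Check: order respected (1 at step 3, 2 at step 5); 11 moves as required.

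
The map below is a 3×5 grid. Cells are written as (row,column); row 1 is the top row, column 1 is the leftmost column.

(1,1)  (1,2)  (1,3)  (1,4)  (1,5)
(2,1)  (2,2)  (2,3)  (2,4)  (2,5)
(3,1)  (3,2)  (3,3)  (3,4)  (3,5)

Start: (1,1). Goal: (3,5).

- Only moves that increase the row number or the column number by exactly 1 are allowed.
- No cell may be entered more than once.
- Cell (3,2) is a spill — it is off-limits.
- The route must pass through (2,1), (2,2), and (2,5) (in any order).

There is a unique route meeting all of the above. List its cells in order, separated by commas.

Moves only go right or down, so the column and row indices never decrease.
Route from (1,1): down 1 to (2,1), right 4 to (2,5), down 1 to (3,5) — 6 moves in all.
Check: all required cells visited.

(1,1), (2,1), (2,2), (2,3), (2,4), (2,5), (3,5)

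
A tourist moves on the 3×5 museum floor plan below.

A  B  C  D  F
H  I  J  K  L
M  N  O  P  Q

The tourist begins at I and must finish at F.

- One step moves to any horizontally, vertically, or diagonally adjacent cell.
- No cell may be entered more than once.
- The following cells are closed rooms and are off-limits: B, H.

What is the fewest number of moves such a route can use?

With diagonal moves allowed, the Chebyshev distance max(|Δrow|,|Δcol|) from I to F is 3, so at least 3 moves are needed.
A route of 3 moves achieves this: I → C → D → F.
Since 3 matches the lower bound, it is optimal.

3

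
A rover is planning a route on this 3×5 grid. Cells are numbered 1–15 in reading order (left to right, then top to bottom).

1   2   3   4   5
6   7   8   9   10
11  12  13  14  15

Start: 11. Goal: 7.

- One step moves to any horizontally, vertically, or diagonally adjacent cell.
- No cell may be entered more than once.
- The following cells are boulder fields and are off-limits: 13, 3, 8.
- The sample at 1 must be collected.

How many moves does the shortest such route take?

3

Any route passes through 1 somewhere between 11 and 7. Summing Chebyshev distances along the two legs (11 → 1 → 7) gives a lower bound of 2 + 1 = 3 moves.
A route of 3 moves achieves this: 11 → 6 → 1 → 7.
Since 3 matches the lower bound, it is optimal.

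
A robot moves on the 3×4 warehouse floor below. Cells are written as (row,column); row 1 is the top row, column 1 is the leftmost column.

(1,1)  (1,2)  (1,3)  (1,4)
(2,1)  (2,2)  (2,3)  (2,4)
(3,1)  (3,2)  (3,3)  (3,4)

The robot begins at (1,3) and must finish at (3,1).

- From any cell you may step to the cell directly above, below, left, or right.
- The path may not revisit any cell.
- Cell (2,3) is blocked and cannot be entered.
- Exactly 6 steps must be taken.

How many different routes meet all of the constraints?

Need simple routes of exactly 6 moves from (1,3) to (3,1) (Manhattan distance 4, so 1 moves are spent on a detour and 1 undoing it).
Enumerating: (1,3) (1,2) (1,1) (2,1) (2,2) (3,2) (3,1) | (1,3) (1,4) (2,4) (3,4) (3,3) (3,2) (3,1).
That gives 2 routes.

2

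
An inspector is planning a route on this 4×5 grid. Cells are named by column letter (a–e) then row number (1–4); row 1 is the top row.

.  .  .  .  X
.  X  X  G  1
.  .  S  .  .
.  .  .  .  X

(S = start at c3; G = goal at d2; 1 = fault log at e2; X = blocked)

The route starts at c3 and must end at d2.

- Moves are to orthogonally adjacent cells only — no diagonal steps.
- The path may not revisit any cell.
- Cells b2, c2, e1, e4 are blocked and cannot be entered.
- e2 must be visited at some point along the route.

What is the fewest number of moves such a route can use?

Any route passes through e2 somewhere between c3 and d2. Summing Manhattan distances along the two legs (c3 → e2 → d2) gives a lower bound of 3 + 1 = 4 moves.
A route of 4 moves achieves this: c3 → d3 → e3 → e2 → d2.
Since 4 matches the lower bound, it is optimal.

4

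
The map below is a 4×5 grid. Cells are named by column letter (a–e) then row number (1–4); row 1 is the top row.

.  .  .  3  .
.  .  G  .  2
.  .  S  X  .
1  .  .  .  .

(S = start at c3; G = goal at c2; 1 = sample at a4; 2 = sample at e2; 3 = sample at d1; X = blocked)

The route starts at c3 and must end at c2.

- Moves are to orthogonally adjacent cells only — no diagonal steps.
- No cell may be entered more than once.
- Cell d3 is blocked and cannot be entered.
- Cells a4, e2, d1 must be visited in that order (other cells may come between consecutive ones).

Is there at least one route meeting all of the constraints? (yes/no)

yes

One route that works: c3 → b3 → a3 → a4 → b4 → c4 → d4 → e4 → e3 → e2 → e1 → d1 → d2 → c2.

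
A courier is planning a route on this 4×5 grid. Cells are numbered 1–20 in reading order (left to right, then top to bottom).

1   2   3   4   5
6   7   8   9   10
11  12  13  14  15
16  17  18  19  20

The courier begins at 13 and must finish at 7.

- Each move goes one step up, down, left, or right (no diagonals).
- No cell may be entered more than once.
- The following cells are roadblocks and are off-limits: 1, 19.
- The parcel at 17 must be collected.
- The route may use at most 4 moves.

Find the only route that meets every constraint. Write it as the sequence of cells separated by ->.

13 -> 18 -> 17 -> 12 -> 7

Any route must reach 17 and still end at 7 within 4 moves, so the order of the required stops is forced.
Route from 13: down 1 to 18, left 1 to 17, up 2 to 7 — 4 moves in all.
Check: all required cells visited; 4 ≤ 4 moves.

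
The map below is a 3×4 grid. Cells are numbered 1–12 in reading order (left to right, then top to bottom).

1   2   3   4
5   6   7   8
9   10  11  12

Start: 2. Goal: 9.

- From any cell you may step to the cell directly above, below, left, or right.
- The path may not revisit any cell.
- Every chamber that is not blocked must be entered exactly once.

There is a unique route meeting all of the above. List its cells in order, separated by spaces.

Need to visit all 12 open cells exactly once, starting at 2 and ending at 9.
Cell 1 has only two open neighbours (5 and 2), so the path must pass straight through it: one of those is the cell it's entered from and the other is where it exits.
Route from 2: left to 1, down to 5, 2× right (reaching 7), up to 3, right to 4, 2× down (reaching 12), 3× left (reaching 9) — 11 moves in all.
Check: all 12 open cells covered.

2 1 5 6 7 3 4 8 12 11 10 9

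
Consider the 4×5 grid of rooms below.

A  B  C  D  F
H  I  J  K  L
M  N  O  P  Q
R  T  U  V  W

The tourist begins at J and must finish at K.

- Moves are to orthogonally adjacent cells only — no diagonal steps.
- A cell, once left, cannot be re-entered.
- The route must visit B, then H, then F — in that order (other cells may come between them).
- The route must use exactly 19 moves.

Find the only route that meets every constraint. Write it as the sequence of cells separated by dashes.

J - C - B - A - H - I - N - M - R - T - U - O - P - V - W - Q - L - F - D - K

The waypoints must appear in the order B, H, F, with no cell reused.
Route from J: up 1 to C, left 2 to A, down 1 to H, right 1 to I, down 1 to N, left 1 to M, down 1 to R, right 2 to U, up 1 to O, right 1 to P, down 1 to V, right 1 to W, up 3 to F, left 1 to D, down 1 to K — 19 moves in all.
Check: order respected (B at step 2, H at step 4, F at step 17); 19 moves as required.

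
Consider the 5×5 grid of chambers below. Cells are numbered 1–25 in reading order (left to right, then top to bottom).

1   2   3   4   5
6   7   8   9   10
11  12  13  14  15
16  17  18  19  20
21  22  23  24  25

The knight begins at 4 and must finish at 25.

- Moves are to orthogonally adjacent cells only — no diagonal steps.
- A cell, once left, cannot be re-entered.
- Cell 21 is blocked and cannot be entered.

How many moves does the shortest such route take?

The Manhattan distance from 4 to 25 is |1−5| + |4−5| = 5, so at least 5 moves are needed.
A route of 5 moves achieves this: 4 → 9 → 14 → 19 → 24 → 25.
Since 5 matches the lower bound, it is optimal.

5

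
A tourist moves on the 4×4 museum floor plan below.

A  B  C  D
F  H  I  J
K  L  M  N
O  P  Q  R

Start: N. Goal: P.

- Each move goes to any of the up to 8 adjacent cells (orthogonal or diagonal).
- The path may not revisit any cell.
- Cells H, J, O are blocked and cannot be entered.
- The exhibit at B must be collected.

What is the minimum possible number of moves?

Any route passes through B somewhere between N and P. Summing Chebyshev distances along the two legs (N → B → P) gives a lower bound of 2 + 3 = 5 moves.
A route of 5 moves achieves this: N → I → B → F → K → P.
Since 5 matches the lower bound, it is optimal.

5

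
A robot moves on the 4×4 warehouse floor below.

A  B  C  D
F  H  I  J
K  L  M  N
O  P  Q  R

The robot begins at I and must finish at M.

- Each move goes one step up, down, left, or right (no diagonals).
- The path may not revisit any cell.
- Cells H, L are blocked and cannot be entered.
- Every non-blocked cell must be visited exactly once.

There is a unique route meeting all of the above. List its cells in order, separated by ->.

I -> J -> D -> C -> B -> A -> F -> K -> O -> P -> Q -> R -> N -> M

Need to visit all 14 open cells exactly once, starting at I and ending at M.
Cell P has only two open neighbours (O and Q), so the path must pass straight through it: one of those is the cell it's entered from and the other is where it exits.
Route from I: right 1 to J, up 1 to D, left 3 to A, down 3 to O, right 3 to R, up 1 to N, left 1 to M — 13 moves in all.
Check: all 14 open cells covered.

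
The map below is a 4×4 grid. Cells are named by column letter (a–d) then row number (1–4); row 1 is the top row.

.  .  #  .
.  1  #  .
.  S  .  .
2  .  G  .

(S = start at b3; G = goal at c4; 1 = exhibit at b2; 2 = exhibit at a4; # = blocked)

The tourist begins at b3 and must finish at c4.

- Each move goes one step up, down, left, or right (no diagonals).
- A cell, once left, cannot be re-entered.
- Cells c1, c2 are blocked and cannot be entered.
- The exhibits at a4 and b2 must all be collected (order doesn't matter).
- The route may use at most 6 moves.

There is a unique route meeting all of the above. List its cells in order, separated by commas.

b3, b2, a2, a3, a4, b4, c4

Any route must reach a4 and b2 and still end at c4 within 6 moves, so the order of the required stops is forced.
Route from b3: up to b2, left to a2, 2× down (reaching a4), 2× right (reaching c4) — 6 moves in all.
Check: all required cells visited; 6 ≤ 6 moves.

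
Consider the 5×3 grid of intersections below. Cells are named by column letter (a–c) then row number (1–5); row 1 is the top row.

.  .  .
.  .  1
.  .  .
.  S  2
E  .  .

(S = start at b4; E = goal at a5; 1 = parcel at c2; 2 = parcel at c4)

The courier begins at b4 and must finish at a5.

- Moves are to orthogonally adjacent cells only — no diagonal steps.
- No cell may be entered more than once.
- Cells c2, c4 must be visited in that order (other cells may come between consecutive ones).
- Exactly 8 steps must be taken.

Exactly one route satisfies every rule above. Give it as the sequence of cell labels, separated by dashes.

The waypoints must appear in the order c2, c4, with no cell reused.
Route from b4: 2× up (reaching b2), right to c2, 3× down (reaching c5), 2× left (reaching a5) — 8 moves in all.
Check: order respected (1 at step 3, 2 at step 5); 8 moves as required.

b4 - b3 - b2 - c2 - c3 - c4 - c5 - b5 - a5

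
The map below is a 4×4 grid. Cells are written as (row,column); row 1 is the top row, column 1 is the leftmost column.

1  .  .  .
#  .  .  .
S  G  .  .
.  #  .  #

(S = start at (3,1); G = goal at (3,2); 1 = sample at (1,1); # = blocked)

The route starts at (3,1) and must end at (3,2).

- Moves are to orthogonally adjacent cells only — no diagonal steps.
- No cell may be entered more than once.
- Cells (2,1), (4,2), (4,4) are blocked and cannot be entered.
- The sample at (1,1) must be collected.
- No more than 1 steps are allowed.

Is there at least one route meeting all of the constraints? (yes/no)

(1,1) must be visited but has only one open neighbour ((1,2)), and it is neither the start nor the goal — the route would have to enter and leave through (1,2), re-entering it.

no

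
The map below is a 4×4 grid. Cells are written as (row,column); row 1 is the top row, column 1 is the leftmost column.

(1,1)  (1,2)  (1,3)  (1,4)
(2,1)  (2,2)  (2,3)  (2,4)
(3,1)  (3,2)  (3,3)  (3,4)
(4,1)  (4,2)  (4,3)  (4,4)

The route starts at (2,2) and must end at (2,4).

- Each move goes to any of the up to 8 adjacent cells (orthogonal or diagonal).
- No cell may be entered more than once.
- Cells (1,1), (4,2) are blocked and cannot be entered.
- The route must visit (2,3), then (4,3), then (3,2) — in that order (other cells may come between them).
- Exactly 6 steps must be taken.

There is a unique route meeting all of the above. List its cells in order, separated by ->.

(2,2) -> (2,3) -> (3,4) -> (4,3) -> (3,2) -> (3,3) -> (2,4)

The waypoints must appear in the order (2,3), (4,3), (3,2), with no cell reused.
Route from (2,2): right to (2,3), down-right to (3,4), down-left to (4,3), up-left to (3,2), right to (3,3), up-right to (2,4) — 6 moves in all.
Check: order respected ((2,3) at step 1, (4,3) at step 3, (3,2) at step 4); 6 moves as required.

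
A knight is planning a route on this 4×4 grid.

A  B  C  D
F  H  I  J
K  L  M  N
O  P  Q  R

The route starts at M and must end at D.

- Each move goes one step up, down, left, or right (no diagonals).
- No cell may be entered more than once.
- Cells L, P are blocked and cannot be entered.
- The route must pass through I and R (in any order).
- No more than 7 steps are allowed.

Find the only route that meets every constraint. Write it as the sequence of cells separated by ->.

The 7-move cap with required stops at I, R leaves no slack for detours.
Route from M: down to Q, right to R, 2× up (reaching J), left to I, up to C, right to D — 7 moves in all.
Check: all required cells visited; 7 ≤ 7 moves.

M -> Q -> R -> N -> J -> I -> C -> D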